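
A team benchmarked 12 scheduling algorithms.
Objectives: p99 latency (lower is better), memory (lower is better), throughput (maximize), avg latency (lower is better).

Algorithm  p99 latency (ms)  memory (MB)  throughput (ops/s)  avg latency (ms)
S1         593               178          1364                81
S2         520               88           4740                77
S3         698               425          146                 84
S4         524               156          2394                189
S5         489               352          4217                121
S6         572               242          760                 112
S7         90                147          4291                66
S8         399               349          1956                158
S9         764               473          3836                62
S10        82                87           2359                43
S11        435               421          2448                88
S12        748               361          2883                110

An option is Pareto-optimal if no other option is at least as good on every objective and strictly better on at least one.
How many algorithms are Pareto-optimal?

4

S1: dominated by S2 (p99 latency 520≤593, memory 88≤178, throughput 4740≥1364, avg latency 77≤81).
S2: not dominated (best throughput).
S3: dominated by S1 (p99 latency 593≤698, memory 178≤425, throughput 1364≥146, avg latency 81≤84).
S4: dominated by S2 (p99 latency 520≤524, memory 88≤156, throughput 4740≥2394, avg latency 77≤189).
S5: dominated by S7 (p99 latency 90≤489, memory 147≤352, throughput 4291≥4217, avg latency 66≤121).
S6: dominated by S2 (p99 latency 520≤572, memory 88≤242, throughput 4740≥760, avg latency 77≤112).
S7: not dominated.
S8: dominated by S7 (p99 latency 90≤399, memory 147≤349, throughput 4291≥1956, avg latency 66≤158).
S9: not dominated.
S10: not dominated (best p99 latency).
S11: dominated by S7 (p99 latency 90≤435, memory 147≤421, throughput 4291≥2448, avg latency 66≤88).
S12: dominated by S2 (p99 latency 520≤748, memory 88≤361, throughput 4740≥2883, avg latency 77≤110).
Pareto-optimal: S2, S7, S9, S10 → 4.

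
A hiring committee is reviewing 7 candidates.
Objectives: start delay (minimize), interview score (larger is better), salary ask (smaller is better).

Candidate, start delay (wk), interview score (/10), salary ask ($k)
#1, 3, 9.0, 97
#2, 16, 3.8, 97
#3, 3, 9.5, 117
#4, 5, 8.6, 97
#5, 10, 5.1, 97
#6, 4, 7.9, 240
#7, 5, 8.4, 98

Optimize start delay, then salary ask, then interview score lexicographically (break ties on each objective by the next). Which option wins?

First minimize start delay: best is 3, kept {#1, #3}.
Then minimize salary ask: best is 97, kept {#1}.

#1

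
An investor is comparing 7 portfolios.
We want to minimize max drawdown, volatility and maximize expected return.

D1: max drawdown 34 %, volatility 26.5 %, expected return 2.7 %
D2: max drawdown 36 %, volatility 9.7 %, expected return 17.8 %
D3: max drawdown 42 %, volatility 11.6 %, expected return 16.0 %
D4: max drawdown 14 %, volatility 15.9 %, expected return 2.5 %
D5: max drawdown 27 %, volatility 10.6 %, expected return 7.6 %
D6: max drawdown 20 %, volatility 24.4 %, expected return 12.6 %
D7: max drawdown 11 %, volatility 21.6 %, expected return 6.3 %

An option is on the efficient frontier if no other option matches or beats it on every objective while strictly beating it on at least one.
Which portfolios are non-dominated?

D2, D4, D5, D6, D7

D1: dominated by D5 (max drawdown 27≤34, volatility 10.6≤26.5, expected return 7.6≥2.7).
D2: not dominated (best volatility).
D3: dominated by D2 (max drawdown 36≤42, volatility 9.7≤11.6, expected return 17.8≥16.0).
D4: not dominated.
D5: not dominated.
D6: not dominated.
D7: not dominated (best max drawdown).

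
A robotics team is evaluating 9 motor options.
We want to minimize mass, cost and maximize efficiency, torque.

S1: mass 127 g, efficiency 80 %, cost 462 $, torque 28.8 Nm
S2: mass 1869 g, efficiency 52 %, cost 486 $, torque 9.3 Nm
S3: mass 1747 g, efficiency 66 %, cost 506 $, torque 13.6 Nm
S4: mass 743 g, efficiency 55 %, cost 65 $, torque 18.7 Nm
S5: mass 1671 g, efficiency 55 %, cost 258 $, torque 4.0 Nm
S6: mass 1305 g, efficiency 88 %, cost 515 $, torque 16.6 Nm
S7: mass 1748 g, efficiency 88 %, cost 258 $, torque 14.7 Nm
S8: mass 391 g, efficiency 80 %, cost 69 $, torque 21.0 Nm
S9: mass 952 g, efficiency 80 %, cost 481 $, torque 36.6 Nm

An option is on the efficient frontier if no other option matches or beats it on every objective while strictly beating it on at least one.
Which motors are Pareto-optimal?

S1: not dominated (best mass).
S2: dominated by S1 (mass 127≤1869, efficiency 80≥52, cost 462≤486, torque 28.8≥9.3).
S3: dominated by S1 (mass 127≤1747, efficiency 80≥66, cost 462≤506, torque 28.8≥13.6).
S4: not dominated (best cost).
S5: dominated by S4 (mass 743≤1671, efficiency 55≥55, cost 65≤258, torque 18.7≥4.0).
S6: not dominated.
S7: not dominated.
S8: not dominated.
S9: not dominated (best torque).

S1, S4, S6, S7, S8, S9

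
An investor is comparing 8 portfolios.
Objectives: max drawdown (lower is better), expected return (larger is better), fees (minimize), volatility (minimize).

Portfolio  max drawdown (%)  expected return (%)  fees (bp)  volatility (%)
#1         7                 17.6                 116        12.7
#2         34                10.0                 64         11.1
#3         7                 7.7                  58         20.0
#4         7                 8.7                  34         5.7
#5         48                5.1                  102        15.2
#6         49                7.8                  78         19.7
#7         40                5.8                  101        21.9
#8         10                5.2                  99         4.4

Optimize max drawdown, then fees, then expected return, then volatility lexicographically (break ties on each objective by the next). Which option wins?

First minimize max drawdown: best is 7, kept {#1, #3, #4}.
Then minimize fees: best is 34, kept {#4}.

#4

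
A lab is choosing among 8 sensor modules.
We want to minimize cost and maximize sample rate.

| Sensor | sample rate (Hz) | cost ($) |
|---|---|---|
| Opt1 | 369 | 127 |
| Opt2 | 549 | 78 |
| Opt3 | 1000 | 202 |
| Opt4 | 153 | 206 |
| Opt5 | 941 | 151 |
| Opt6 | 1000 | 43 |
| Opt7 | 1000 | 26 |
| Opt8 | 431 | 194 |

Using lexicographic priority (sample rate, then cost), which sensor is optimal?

First maximize sample rate: best is 1000, kept {Opt3, Opt6, Opt7}.
Then minimize cost: best is 26, kept {Opt7}.

Opt7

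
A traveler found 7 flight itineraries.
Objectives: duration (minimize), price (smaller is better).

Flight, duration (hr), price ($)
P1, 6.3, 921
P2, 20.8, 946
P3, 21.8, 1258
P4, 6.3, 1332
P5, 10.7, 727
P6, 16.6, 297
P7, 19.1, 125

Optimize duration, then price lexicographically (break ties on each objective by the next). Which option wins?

First minimize duration: best is 6.3, kept {P1, P4}.
Then minimize price: best is 921, kept {P1}.

P1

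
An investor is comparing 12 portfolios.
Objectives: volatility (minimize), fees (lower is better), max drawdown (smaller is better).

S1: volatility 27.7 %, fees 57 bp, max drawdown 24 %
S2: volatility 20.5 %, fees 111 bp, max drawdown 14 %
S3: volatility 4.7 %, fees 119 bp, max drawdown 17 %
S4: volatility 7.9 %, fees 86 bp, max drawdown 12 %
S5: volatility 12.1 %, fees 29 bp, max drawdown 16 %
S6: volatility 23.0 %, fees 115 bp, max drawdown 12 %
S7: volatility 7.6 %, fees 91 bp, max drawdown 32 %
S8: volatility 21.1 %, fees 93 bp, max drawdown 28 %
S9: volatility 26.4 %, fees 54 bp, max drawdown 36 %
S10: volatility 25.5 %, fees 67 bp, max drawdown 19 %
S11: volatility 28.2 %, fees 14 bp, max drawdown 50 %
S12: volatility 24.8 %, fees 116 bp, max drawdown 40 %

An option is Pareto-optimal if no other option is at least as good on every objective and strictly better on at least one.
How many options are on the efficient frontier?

5

S1: dominated by S5 (volatility 12.1≤27.7, fees 29≤57, max drawdown 16≤24).
S2: dominated by S4 (volatility 7.9≤20.5, fees 86≤111, max drawdown 12≤14).
S3: not dominated (best volatility).
S4: not dominated.
S5: not dominated.
S6: dominated by S4 (volatility 7.9≤23.0, fees 86≤115, max drawdown 12≤12).
S7: not dominated.
S8: dominated by S4 (volatility 7.9≤21.1, fees 86≤93, max drawdown 12≤28).
S9: dominated by S5 (volatility 12.1≤26.4, fees 29≤54, max drawdown 16≤36).
S10: dominated by S5 (volatility 12.1≤25.5, fees 29≤67, max drawdown 16≤19).
S11: not dominated (best fees).
S12: dominated by S2 (volatility 20.5≤24.8, fees 111≤116, max drawdown 14≤40).
Pareto-optimal: S3, S4, S5, S7, S11 → 5.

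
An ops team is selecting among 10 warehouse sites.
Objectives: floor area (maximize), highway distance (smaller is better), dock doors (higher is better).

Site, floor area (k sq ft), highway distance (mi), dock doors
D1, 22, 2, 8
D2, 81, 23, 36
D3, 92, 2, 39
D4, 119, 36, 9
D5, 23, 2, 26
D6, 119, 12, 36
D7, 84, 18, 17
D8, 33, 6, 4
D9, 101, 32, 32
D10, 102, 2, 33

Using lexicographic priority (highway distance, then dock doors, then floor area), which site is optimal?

First minimize highway distance: best is 2, kept {D1, D3, D5, D10}.
Then maximize dock doors: best is 39, kept {D3}.

D3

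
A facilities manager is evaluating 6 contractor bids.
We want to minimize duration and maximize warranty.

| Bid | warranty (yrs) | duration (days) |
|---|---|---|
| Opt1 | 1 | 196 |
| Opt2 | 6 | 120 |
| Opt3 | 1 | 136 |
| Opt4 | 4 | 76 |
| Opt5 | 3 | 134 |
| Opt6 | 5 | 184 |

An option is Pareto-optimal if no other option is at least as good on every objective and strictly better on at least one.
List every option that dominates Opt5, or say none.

Opt2: warranty 6≥3, duration 120≤134 — dominates Opt5.
Opt4: warranty 4≥3, duration 76≤134 — dominates Opt5.
Others (Opt1, Opt3, Opt6) are each worse than Opt5 on at least one objective.

Opt2, Opt4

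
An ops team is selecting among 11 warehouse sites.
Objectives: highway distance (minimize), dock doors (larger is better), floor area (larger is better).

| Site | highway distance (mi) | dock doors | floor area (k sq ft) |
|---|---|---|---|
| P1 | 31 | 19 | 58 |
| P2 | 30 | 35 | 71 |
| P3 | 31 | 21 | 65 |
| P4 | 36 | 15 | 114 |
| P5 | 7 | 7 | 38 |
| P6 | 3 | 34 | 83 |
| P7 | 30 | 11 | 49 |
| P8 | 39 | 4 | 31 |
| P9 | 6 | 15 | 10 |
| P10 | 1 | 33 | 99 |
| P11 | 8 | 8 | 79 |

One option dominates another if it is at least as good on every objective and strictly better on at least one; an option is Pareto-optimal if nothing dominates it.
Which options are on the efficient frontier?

P2, P4, P6, P10

P1: dominated by P2 (highway distance 30≤31, dock doors 35≥19, floor area 71≥58).
P2: not dominated (best dock doors).
P3: dominated by P2 (highway distance 30≤31, dock doors 35≥21, floor area 71≥65).
P4: not dominated (best floor area).
P5: dominated by P6 (highway distance 3≤7, dock doors 34≥7, floor area 83≥38).
P6: not dominated.
P7: dominated by P2 (highway distance 30≤30, dock doors 35≥11, floor area 71≥49).
P8: dominated by P1 (highway distance 31≤39, dock doors 19≥4, floor area 58≥31).
P9: dominated by P6 (highway distance 3≤6, dock doors 34≥15, floor area 83≥10).
P10: not dominated (best highway distance).
P11: dominated by P6 (highway distance 3≤8, dock doors 34≥8, floor area 83≥79).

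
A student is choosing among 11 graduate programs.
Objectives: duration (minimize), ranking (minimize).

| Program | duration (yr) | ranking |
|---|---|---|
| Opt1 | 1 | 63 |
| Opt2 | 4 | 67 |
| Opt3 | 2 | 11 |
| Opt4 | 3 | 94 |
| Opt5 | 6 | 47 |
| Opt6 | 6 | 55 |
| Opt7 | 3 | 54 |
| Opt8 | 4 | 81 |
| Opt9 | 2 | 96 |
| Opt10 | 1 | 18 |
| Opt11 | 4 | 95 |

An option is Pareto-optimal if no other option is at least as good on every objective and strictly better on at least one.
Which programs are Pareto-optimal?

Opt3, Opt10

Opt1: dominated by Opt10 (duration 1≤1, ranking 18≤63).
Opt2: dominated by Opt1 (duration 1≤4, ranking 63≤67).
Opt3: not dominated (best ranking).
Opt4: dominated by Opt1 (duration 1≤3, ranking 63≤94).
Opt5: dominated by Opt3 (duration 2≤6, ranking 11≤47).
Opt6: dominated by Opt3 (duration 2≤6, ranking 11≤55).
Opt7: dominated by Opt3 (duration 2≤3, ranking 11≤54).
Opt8: dominated by Opt1 (duration 1≤4, ranking 63≤81).
Opt9: dominated by Opt1 (duration 1≤2, ranking 63≤96).
Opt10: not dominated.
Opt11: dominated by Opt1 (duration 1≤4, ranking 63≤95).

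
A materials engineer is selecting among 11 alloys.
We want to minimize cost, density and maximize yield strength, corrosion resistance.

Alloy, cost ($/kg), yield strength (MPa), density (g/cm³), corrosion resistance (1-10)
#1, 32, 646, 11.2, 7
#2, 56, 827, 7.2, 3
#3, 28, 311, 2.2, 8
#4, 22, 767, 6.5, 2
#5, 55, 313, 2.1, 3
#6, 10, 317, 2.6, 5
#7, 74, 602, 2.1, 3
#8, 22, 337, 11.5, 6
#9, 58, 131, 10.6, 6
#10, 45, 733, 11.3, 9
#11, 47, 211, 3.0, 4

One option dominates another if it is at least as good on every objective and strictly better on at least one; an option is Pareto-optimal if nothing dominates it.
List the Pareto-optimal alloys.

#1, #2, #3, #4, #5, #6, #7, #8, #10

#1: not dominated.
#2: not dominated (best yield strength).
#3: not dominated.
#4: not dominated.
#5: not dominated.
#6: not dominated (best cost).
#7: not dominated.
#8: not dominated.
#9: dominated by #3 (cost 28≤58, yield strength 311≥131, density 2.2≤10.6, corrosion resistance 8≥6).
#10: not dominated (best corrosion resistance).
#11: dominated by #3 (cost 28≤47, yield strength 311≥211, density 2.2≤3.0, corrosion resistance 8≥4).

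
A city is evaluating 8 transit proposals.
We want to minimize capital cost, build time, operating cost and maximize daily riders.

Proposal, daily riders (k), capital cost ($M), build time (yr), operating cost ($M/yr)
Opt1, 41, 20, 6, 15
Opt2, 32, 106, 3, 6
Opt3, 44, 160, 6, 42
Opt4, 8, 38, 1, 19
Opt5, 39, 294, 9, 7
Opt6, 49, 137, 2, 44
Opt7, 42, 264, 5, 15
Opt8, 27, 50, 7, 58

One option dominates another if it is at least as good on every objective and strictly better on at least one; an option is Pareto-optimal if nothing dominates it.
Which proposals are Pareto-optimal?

Opt1: not dominated (best capital cost).
Opt2: not dominated (best operating cost).
Opt3: not dominated.
Opt4: not dominated (best build time).
Opt5: not dominated.
Opt6: not dominated (best daily riders).
Opt7: not dominated.
Opt8: dominated by Opt1 (daily riders 41≥27, capital cost 20≤50, build time 6≤7, operating cost 15≤58).

Opt1, Opt2, Opt3, Opt4, Opt5, Opt6, Opt7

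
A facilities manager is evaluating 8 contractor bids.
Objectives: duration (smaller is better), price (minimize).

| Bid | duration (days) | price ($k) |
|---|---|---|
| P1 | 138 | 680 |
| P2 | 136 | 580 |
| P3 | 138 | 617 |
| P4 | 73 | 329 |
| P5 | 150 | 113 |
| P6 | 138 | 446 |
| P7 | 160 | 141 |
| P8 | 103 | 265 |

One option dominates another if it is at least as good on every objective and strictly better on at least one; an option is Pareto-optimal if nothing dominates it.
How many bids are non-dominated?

P1: dominated by P2 (duration 136≤138, price 580≤680).
P2: dominated by P4 (duration 73≤136, price 329≤580).
P3: dominated by P2 (duration 136≤138, price 580≤617).
P4: not dominated (best duration).
P5: not dominated (best price).
P6: dominated by P4 (duration 73≤138, price 329≤446).
P7: dominated by P5 (duration 150≤160, price 113≤141).
P8: not dominated.
Pareto-optimal: P4, P5, P8 → 3.

3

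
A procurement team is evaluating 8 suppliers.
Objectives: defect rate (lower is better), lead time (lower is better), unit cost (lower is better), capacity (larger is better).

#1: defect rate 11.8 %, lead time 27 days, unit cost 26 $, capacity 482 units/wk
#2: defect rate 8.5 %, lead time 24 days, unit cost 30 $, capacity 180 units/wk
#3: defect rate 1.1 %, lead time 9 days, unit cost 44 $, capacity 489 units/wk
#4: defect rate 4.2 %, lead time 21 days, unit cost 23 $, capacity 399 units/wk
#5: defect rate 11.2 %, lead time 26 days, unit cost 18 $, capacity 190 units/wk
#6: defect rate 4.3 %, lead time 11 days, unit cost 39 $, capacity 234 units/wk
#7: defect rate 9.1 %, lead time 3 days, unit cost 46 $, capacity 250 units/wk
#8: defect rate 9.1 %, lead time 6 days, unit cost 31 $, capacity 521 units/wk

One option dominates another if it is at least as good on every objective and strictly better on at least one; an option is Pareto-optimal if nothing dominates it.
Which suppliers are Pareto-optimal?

#1, #3, #4, #5, #6, #7, #8

#1: not dominated.
#2: dominated by #4 (defect rate 4.2≤8.5, lead time 21≤24, unit cost 23≤30, capacity 399≥180).
#3: not dominated (best defect rate).
#4: not dominated.
#5: not dominated (best unit cost).
#6: not dominated.
#7: not dominated (best lead time).
#8: not dominated (best capacity).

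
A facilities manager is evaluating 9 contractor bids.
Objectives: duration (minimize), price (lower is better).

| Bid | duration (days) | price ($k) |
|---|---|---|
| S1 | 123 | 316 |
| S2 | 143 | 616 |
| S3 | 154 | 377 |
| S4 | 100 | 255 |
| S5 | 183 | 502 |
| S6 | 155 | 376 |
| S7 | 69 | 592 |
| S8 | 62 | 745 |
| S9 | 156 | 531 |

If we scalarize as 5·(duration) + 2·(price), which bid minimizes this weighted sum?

S1: 5·123 + 2·316 = 1247
S2: 5·143 + 2·616 = 1947
S3: 5·154 + 2·377 = 1524
S4: 5·100 + 2·255 = 1010
S5: 5·183 + 2·502 = 1919
S6: 5·155 + 2·376 = 1527
S7: 5·69 + 2·592 = 1529
S8: 5·62 + 2·745 = 1800
S9: 5·156 + 2·531 = 1842
Lowest: S4 at 1010.

S4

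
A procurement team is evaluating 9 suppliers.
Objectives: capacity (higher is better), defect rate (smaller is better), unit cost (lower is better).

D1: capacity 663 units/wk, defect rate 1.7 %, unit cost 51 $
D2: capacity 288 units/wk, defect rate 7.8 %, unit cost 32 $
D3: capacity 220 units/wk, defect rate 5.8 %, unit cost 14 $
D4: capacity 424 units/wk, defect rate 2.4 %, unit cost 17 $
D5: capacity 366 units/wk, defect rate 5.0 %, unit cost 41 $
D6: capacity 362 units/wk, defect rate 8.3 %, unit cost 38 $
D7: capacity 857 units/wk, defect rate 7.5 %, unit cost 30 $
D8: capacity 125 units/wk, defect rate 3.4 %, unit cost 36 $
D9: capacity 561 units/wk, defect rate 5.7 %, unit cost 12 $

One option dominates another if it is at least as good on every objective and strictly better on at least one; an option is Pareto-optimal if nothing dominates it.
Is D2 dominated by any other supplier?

Yes

D4 vs D2: capacity 424≥288, defect rate 2.4≤7.8, unit cost 17≤32 — D4 is at least as good on every objective and strictly better on at least one, so D4 dominates D2.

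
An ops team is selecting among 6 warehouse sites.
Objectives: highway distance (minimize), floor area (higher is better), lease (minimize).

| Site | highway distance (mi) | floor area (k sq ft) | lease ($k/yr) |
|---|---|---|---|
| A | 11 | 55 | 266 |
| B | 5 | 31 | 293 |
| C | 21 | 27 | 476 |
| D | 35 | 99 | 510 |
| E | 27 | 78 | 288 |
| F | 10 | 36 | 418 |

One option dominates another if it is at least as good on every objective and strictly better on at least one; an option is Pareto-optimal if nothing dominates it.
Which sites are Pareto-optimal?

A: not dominated (best lease).
B: not dominated (best highway distance).
C: dominated by A (highway distance 11≤21, floor area 55≥27, lease 266≤476).
D: not dominated (best floor area).
E: not dominated.
F: not dominated.

A, B, D, E, F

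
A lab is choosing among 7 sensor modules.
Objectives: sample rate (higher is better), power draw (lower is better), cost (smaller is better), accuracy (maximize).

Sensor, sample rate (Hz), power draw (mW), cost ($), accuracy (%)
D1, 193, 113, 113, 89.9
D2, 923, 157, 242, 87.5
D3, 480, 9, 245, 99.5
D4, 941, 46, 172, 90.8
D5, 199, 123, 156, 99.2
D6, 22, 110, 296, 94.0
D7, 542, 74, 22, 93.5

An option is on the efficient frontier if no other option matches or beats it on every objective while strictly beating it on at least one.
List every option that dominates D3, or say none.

D1: worse on sample rate (193 vs 480).
D2: worse on power draw (157 vs 9).
D4: worse on power draw (46 vs 9).
D5: worse on sample rate (199 vs 480).
D6: worse on sample rate (22 vs 480).
D7: worse on power draw (74 vs 9).
No option dominates D3.

none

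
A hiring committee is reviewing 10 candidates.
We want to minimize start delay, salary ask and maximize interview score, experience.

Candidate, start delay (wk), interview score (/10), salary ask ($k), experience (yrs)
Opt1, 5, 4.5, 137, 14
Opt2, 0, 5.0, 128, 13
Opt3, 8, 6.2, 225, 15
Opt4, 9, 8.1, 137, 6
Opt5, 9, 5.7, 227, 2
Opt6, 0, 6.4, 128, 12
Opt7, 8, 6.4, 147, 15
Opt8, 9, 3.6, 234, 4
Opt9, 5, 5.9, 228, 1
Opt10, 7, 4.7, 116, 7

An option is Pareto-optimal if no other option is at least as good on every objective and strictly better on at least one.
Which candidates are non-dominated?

Opt1, Opt2, Opt4, Opt6, Opt7, Opt10

Opt1: not dominated.
Opt2: not dominated.
Opt3: dominated by Opt7 (start delay 8≤8, interview score 6.4≥6.2, salary ask 147≤225, experience 15≥15).
Opt4: not dominated (best interview score).
Opt5: dominated by Opt3 (start delay 8≤9, interview score 6.2≥5.7, salary ask 225≤227, experience 15≥2).
Opt6: not dominated.
Opt7: not dominated.
Opt8: dominated by Opt1 (start delay 5≤9, interview score 4.5≥3.6, salary ask 137≤234, experience 14≥4).
Opt9: dominated by Opt6 (start delay 0≤5, interview score 6.4≥5.9, salary ask 128≤228, experience 12≥1).
Opt10: not dominated (best salary ask).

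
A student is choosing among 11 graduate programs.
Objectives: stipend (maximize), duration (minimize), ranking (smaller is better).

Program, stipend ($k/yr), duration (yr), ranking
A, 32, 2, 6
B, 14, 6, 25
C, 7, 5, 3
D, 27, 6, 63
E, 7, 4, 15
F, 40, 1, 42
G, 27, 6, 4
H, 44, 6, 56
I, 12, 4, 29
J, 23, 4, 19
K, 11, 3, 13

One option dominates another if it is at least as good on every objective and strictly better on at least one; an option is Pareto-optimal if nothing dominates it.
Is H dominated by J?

No

J vs H: J is worse on stipend (23 vs 44), so it does not dominate H.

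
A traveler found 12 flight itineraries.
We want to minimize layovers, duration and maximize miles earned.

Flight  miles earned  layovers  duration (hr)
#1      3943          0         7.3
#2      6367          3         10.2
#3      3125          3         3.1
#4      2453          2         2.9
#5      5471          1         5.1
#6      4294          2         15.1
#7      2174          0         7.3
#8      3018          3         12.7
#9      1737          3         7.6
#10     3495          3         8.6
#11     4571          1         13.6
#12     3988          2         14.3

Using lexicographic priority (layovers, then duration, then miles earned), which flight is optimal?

First minimize layovers: best is 0, kept {#1, #7}.
Then minimize duration: best is 7.3, kept {#1, #7}.
Then maximize miles earned: best is 3943, kept {#1}.

#1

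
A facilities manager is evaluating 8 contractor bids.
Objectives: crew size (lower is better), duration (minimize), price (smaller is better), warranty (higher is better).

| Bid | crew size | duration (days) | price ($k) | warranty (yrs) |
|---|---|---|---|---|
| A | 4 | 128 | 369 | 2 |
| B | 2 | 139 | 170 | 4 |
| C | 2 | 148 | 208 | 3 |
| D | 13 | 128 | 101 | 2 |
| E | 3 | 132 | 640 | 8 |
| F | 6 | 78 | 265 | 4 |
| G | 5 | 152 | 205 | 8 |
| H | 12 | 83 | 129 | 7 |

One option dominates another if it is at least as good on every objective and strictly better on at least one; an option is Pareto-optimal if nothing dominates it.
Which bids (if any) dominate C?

B

B: crew size 2≤2, duration 139≤148, price 170≤208, warranty 4≥3 — dominates C.
Others (A, D, E, F, G, H) are each worse than C on at least one objective.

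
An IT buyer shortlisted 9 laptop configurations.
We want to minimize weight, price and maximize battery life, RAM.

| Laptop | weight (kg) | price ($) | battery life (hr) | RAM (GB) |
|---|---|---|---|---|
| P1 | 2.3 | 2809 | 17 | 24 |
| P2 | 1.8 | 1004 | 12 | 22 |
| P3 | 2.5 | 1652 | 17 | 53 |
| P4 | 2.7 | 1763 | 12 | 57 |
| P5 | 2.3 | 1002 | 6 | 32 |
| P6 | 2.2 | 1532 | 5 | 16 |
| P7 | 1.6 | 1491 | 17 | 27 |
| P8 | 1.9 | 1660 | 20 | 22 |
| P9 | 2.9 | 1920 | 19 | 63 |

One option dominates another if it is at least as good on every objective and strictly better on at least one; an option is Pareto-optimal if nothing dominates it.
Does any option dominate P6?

Yes

P2 vs P6: weight 1.8≤2.2, price 1004≤1532, battery life 12≥5, RAM 22≥16 — P2 is at least as good on every objective and strictly better on at least one, so P2 dominates P6.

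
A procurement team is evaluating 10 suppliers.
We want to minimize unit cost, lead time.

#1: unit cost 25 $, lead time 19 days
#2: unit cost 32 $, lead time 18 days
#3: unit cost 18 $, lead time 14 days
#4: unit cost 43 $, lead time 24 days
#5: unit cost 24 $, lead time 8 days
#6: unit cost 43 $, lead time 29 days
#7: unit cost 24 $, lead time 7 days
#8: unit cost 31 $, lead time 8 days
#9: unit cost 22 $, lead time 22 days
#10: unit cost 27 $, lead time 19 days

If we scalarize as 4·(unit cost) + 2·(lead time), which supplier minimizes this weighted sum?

#3

#1: 4·25 + 2·19 = 138
#2: 4·32 + 2·18 = 164
#3: 4·18 + 2·14 = 100
#4: 4·43 + 2·24 = 220
#5: 4·24 + 2·8 = 112
#6: 4·43 + 2·29 = 230
#7: 4·24 + 2·7 = 110
#8: 4·31 + 2·8 = 140
#9: 4·22 + 2·22 = 132
#10: 4·27 + 2·19 = 146
Lowest: #3 at 100.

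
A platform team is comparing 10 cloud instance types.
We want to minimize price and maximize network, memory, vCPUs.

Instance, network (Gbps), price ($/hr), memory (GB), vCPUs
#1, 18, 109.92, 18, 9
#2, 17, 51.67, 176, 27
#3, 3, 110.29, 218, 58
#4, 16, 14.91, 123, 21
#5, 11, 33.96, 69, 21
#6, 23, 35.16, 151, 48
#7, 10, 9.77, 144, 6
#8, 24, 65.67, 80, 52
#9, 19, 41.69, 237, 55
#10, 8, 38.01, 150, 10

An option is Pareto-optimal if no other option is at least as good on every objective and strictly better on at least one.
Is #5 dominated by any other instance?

Yes

#4 vs #5: network 16≥11, price 14.91≤33.96, memory 123≥69, vCPUs 21≥21 — #4 is at least as good on every objective and strictly better on at least one, so #4 dominates #5.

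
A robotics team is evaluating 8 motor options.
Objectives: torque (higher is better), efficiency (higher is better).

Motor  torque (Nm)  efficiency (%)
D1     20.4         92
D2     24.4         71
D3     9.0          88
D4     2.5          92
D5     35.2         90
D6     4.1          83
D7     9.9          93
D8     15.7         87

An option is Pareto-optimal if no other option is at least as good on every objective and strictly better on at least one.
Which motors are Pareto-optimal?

D1: not dominated.
D2: dominated by D5 (torque 35.2≥24.4, efficiency 90≥71).
D3: dominated by D1 (torque 20.4≥9.0, efficiency 92≥88).
D4: dominated by D1 (torque 20.4≥2.5, efficiency 92≥92).
D5: not dominated (best torque).
D6: dominated by D1 (torque 20.4≥4.1, efficiency 92≥83).
D7: not dominated (best efficiency).
D8: dominated by D1 (torque 20.4≥15.7, efficiency 92≥87).

D1, D5, D7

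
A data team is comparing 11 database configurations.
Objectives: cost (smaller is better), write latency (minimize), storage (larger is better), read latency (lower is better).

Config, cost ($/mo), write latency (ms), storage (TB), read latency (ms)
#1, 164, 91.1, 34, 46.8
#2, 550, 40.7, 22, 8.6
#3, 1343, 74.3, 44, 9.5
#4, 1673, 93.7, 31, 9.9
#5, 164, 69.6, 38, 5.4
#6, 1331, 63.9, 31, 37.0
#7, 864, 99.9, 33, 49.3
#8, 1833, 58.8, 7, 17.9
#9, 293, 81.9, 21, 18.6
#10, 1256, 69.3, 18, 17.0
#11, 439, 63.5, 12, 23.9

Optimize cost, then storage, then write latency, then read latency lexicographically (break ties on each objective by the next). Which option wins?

First minimize cost: best is 164, kept {#1, #5}.
Then maximize storage: best is 38, kept {#5}.

#5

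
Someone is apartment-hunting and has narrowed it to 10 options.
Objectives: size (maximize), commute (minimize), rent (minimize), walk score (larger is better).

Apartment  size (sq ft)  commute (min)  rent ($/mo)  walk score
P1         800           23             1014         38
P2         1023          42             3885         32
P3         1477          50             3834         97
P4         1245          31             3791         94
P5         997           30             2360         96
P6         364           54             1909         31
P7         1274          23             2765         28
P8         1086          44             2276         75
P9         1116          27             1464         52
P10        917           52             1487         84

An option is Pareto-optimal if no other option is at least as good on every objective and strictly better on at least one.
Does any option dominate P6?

P1 vs P6: size 800≥364, commute 23≤54, rent 1014≤1909, walk score 38≥31 — P1 is at least as good on every objective and strictly better on at least one, so P1 dominates P6.

Yes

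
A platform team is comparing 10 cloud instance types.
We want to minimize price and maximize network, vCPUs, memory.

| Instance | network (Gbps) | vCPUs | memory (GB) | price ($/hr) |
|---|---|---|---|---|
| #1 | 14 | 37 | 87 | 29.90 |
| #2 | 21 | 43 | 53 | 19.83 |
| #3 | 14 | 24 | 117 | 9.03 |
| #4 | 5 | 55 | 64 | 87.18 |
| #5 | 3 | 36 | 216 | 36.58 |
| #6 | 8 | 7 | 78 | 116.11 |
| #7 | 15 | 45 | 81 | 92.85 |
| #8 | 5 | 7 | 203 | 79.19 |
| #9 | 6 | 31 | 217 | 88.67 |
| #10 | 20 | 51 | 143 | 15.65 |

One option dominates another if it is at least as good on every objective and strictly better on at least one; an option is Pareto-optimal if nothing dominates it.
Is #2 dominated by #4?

No

#4 vs #2: #4 is worse on network (5 vs 21), so it does not dominate #2.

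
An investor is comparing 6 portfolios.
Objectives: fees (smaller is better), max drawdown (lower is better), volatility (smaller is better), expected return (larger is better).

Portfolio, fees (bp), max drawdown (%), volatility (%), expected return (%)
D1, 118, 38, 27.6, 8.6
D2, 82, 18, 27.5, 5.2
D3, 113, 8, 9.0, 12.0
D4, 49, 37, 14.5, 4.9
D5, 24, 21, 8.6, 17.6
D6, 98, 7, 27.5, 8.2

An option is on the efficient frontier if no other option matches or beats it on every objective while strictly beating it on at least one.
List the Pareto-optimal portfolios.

D2, D3, D5, D6

D1: dominated by D3 (fees 113≤118, max drawdown 8≤38, volatility 9.0≤27.6, expected return 12.0≥8.6).
D2: not dominated.
D3: not dominated.
D4: dominated by D5 (fees 24≤49, max drawdown 21≤37, volatility 8.6≤14.5, expected return 17.6≥4.9).
D5: not dominated (best fees).
D6: not dominated (best max drawdown).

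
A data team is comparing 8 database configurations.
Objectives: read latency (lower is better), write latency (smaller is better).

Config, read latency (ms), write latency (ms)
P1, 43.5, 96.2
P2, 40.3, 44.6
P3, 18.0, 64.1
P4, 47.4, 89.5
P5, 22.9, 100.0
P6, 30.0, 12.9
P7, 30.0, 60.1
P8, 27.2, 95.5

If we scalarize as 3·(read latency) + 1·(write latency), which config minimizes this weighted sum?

P1: 3·43.5 + 1·96.2 = 226.7
P2: 3·40.3 + 1·44.6 = 165.5
P3: 3·18.0 + 1·64.1 = 118.1
P4: 3·47.4 + 1·89.5 = 231.7
P5: 3·22.9 + 1·100.0 = 168.7
P6: 3·30.0 + 1·12.9 = 102.9
P7: 3·30.0 + 1·60.1 = 150.1
P8: 3·27.2 + 1·95.5 = 177.1
Lowest: P6 at 102.9.

P6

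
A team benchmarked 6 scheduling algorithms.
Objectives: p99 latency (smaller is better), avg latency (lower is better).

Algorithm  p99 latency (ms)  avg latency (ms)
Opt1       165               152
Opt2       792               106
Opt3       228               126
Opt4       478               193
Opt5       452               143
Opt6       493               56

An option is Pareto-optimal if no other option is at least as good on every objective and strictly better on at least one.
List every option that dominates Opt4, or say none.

Opt1, Opt3, Opt5

Opt1: p99 latency 165≤478, avg latency 152≤193 — dominates Opt4.
Opt3: p99 latency 228≤478, avg latency 126≤193 — dominates Opt4.
Opt5: p99 latency 452≤478, avg latency 143≤193 — dominates Opt4.
Others (Opt2, Opt6) are each worse than Opt4 on at least one objective.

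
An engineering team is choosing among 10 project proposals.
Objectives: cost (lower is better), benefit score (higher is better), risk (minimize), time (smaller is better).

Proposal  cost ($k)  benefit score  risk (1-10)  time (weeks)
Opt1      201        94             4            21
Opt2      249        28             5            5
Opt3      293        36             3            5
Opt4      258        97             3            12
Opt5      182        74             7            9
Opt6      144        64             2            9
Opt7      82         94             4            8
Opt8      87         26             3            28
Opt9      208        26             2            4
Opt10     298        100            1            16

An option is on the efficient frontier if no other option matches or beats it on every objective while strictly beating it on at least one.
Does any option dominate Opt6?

Opt1: worse on cost (201 vs 144).
Opt2: worse on cost (249 vs 144).
Opt3: worse on cost (293 vs 144).
Opt4: worse on cost (258 vs 144).
Opt5: worse on cost (182 vs 144).
Opt7: worse on risk (4 vs 2).
Opt8: worse on benefit score (26 vs 64).
Opt9: worse on cost (208 vs 144).
Opt10: worse on cost (298 vs 144).
No option is at least as good as Opt6 on every objective and strictly better on one.

No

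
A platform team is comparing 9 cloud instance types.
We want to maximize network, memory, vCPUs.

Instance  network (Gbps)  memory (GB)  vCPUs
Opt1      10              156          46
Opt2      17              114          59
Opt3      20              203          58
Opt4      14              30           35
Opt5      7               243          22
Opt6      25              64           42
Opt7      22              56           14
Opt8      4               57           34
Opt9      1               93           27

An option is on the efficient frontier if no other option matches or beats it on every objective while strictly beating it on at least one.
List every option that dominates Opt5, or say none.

Opt1: worse on memory (156 vs 243).
Opt2: worse on memory (114 vs 243).
Opt3: worse on memory (203 vs 243).
Opt4: worse on memory (30 vs 243).
Opt6: worse on memory (64 vs 243).
Opt7: worse on memory (56 vs 243).
Opt8: worse on network (4 vs 7).
Opt9: worse on network (1 vs 7).
No option dominates Opt5.

none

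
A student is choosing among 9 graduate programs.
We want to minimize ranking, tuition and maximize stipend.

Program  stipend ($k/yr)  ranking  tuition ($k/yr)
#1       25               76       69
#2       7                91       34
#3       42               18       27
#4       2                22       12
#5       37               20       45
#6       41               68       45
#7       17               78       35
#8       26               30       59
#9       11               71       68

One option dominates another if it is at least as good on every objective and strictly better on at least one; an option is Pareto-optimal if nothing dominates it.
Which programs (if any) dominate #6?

#3: stipend 42≥41, ranking 18≤68, tuition 27≤45 — dominates #6.
Others (#1, #2, #4, #5, #7, #8, #9) are each worse than #6 on at least one objective.

#3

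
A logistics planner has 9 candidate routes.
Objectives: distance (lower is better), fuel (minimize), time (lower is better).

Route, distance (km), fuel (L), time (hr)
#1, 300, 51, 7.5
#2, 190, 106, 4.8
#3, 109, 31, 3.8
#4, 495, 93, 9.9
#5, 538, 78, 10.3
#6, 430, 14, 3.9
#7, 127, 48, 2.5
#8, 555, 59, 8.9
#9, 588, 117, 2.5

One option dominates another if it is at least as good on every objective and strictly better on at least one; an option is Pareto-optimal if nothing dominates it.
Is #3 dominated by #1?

No

#1 vs #3: #1 is worse on distance (300 vs 109), so it does not dominate #3.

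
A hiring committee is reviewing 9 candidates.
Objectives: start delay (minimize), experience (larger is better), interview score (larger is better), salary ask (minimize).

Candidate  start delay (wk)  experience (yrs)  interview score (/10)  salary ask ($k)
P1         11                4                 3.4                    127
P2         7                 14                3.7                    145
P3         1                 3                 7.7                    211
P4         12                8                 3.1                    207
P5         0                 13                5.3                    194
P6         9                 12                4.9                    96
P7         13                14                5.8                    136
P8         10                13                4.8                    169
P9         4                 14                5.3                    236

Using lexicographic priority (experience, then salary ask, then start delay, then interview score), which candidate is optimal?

First maximize experience: best is 14, kept {P2, P7, P9}.
Then minimize salary ask: best is 136, kept {P7}.

P7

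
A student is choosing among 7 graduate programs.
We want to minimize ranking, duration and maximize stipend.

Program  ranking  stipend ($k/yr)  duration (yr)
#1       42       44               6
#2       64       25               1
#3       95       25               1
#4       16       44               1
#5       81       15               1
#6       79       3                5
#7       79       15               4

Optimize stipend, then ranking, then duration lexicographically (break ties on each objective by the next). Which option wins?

First maximize stipend: best is 44, kept {#1, #4}.
Then minimize ranking: best is 16, kept {#4}.

#4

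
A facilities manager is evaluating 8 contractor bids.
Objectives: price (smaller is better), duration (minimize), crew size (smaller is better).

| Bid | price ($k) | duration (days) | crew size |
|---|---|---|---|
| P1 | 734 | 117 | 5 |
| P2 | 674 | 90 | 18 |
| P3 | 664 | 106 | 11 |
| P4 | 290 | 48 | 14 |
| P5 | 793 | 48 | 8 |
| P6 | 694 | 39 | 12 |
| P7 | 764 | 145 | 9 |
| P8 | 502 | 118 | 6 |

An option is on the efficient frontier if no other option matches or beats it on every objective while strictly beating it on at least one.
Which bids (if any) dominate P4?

P1: worse on price (734 vs 290).
P2: worse on price (674 vs 290).
P3: worse on price (664 vs 290).
P5: worse on price (793 vs 290).
P6: worse on price (694 vs 290).
P7: worse on price (764 vs 290).
P8: worse on price (502 vs 290).
No option dominates P4.

none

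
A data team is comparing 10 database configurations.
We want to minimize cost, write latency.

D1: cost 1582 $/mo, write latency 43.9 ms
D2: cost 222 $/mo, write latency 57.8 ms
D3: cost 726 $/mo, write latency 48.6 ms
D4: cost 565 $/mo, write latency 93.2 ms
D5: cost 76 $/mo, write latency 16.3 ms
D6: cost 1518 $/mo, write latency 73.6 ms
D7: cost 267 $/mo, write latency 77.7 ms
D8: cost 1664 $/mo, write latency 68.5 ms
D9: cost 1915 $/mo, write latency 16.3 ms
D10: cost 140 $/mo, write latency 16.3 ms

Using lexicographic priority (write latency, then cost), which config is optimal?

D5

First minimize write latency: best is 16.3, kept {D5, D9, D10}.
Then minimize cost: best is 76, kept {D5}.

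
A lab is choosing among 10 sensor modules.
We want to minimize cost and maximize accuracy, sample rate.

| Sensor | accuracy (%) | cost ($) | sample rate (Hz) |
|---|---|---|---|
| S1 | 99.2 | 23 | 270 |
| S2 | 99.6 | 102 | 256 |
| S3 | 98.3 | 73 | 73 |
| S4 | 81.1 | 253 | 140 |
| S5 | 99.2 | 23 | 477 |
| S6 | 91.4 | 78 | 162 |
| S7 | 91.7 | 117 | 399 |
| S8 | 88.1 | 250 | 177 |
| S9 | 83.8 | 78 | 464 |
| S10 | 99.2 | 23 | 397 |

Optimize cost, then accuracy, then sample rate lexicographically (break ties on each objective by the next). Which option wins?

First minimize cost: best is 23, kept {S1, S5, S10}.
Then maximize accuracy: best is 99.2, kept {S1, S5, S10}.
Then maximize sample rate: best is 477, kept {S5}.

S5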